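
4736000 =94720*50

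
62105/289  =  214 + 259/289 = 214.90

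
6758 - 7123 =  - 365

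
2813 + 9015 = 11828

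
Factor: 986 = 2^1 * 17^1*29^1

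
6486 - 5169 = 1317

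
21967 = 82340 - 60373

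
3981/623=6  +  243/623 = 6.39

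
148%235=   148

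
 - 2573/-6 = 428 + 5/6 = 428.83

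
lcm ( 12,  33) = 132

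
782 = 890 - 108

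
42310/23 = 1839+ 13/23=1839.57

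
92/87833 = 92/87833 = 0.00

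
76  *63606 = 4834056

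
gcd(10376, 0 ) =10376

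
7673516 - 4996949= 2676567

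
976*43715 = 42665840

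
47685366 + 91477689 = 139163055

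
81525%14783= 7610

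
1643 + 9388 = 11031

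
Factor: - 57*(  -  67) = 3^1*19^1*67^1 = 3819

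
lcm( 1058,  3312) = 76176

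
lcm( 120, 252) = 2520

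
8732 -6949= 1783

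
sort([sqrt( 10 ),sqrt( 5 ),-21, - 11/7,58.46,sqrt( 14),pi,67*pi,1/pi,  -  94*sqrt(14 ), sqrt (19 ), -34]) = [- 94*sqrt( 14),-34, - 21, - 11/7,  1/pi,sqrt( 5), pi,sqrt( 10 ), sqrt( 14 ),sqrt(19 ),  58.46,67*pi] 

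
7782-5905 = 1877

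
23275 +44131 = 67406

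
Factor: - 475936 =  - 2^5*107^1 *139^1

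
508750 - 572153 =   -  63403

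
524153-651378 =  - 127225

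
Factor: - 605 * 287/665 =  - 11^2 * 19^ (  -  1)*41^1 = - 4961/19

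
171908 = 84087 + 87821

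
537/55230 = 179/18410 =0.01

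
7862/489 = 7862/489 = 16.08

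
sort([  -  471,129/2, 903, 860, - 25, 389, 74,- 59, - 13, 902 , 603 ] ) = [ - 471, - 59, - 25, - 13,129/2, 74 , 389, 603,860, 902, 903] 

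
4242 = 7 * 606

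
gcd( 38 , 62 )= 2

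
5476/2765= 1  +  2711/2765  =  1.98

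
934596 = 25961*36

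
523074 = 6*87179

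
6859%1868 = 1255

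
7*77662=543634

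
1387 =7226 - 5839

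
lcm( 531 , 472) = 4248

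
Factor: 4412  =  2^2 * 1103^1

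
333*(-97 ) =-32301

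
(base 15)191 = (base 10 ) 361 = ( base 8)551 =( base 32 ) b9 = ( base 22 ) G9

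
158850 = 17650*9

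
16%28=16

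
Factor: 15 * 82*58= 2^2*3^1*5^1 * 29^1*41^1 =71340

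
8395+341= 8736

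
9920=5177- - 4743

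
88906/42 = 2116 + 17/21 = 2116.81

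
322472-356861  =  -34389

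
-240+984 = 744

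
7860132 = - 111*( - 70812 )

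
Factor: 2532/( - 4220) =-3^1*5^(  -  1) = -3/5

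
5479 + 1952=7431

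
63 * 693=43659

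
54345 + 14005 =68350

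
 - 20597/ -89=231+38/89 = 231.43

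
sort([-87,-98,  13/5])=[ - 98, - 87, 13/5 ]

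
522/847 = 522/847 = 0.62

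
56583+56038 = 112621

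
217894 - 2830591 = - 2612697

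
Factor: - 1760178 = - 2^1 * 3^1*7^2*5987^1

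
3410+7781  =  11191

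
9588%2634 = 1686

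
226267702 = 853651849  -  627384147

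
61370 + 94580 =155950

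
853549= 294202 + 559347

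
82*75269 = 6172058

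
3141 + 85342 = 88483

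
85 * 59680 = 5072800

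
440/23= 19 + 3/23 =19.13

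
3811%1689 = 433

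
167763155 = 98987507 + 68775648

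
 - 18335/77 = - 239 + 68/77 = - 238.12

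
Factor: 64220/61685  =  2^2 * 19^1 * 73^(-1) = 76/73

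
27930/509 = 54 + 444/509= 54.87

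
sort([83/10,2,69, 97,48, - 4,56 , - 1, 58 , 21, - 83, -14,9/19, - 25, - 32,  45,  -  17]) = [ -83, - 32, - 25, - 17, - 14, - 4, - 1,9/19 , 2, 83/10,21,45,  48,56, 58,69,97 ]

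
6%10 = 6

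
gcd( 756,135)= 27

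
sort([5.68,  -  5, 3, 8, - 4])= [ - 5, - 4, 3,5.68, 8 ] 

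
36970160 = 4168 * 8870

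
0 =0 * 2299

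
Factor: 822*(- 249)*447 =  -2^1 * 3^3*83^1* 137^1*149^1 = - 91491066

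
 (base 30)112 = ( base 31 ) u2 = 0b1110100100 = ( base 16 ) 3A4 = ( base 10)932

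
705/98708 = 705/98708 = 0.01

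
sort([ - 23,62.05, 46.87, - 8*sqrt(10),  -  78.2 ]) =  [ - 78.2, - 8*sqrt( 10 ),- 23, 46.87, 62.05 ]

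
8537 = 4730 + 3807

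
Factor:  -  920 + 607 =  - 313^1 =- 313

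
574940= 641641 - 66701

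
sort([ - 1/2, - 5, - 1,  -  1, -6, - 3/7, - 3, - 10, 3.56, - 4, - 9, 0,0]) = [ - 10,-9, - 6, - 5,  -  4,  -  3, - 1,- 1,-1/2, - 3/7,  0, 0,3.56]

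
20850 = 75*278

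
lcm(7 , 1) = 7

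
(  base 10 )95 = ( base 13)74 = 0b1011111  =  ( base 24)3n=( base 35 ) 2p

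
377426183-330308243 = 47117940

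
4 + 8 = 12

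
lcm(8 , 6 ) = 24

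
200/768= 25/96   =  0.26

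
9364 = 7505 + 1859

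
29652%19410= 10242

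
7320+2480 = 9800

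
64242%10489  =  1308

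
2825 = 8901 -6076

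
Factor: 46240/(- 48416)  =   - 85/89 = - 5^1*  17^1*89^( - 1 ) 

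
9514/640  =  14  +  277/320 = 14.87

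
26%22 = 4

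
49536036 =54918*902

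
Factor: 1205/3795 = 3^(  -  1) * 11^(  -  1)*23^( - 1)*241^1  =  241/759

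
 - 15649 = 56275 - 71924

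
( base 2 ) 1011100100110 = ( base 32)5p6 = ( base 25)9C1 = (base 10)5926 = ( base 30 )6hg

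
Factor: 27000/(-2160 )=-2^(  -  1)*5^2 = - 25/2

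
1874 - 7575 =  - 5701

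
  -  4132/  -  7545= 4132/7545 = 0.55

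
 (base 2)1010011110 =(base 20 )1DA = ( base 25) 11K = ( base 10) 670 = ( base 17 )257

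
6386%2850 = 686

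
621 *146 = 90666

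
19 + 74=93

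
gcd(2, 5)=1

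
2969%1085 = 799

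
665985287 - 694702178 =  - 28716891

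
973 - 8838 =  - 7865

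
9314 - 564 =8750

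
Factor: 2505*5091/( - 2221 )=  - 3^2*5^1 *167^1*1697^1 * 2221^( - 1) = -  12752955/2221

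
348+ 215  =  563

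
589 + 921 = 1510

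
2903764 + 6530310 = 9434074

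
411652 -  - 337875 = 749527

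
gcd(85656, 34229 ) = 1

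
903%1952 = 903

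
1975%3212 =1975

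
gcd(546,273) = 273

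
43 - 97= -54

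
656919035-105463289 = 551455746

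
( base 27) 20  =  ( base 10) 54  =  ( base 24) 26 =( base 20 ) 2E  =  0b110110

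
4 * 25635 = 102540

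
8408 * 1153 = 9694424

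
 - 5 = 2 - 7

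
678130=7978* 85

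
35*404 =14140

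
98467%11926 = 3059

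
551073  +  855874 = 1406947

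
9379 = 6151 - -3228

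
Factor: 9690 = 2^1*3^1 *5^1 * 17^1*19^1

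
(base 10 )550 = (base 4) 20212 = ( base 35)fp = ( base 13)334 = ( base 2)1000100110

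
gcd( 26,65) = 13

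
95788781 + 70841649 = 166630430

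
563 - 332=231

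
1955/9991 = 1955/9991 = 0.20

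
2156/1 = 2156 = 2156.00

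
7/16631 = 7/16631 = 0.00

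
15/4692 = 5/1564 = 0.00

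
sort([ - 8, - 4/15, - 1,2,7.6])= [-8, - 1,  -  4/15,2,7.6 ]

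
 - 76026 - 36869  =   - 112895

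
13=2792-2779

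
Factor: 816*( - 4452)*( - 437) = 1587547584 =2^6*3^2*7^1*17^1*19^1*23^1*53^1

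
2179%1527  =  652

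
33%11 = 0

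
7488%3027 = 1434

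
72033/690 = 24011/230  =  104.40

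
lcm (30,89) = 2670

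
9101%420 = 281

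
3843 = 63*61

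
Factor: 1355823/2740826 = 2^( - 1)*3^2*7^1*11^( - 1)*19^ ( - 1)*79^( - 1)*83^ ( - 1)*21521^1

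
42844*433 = 18551452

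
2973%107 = 84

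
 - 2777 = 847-3624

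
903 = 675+228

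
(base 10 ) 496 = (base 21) 12D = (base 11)411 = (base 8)760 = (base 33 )f1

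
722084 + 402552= 1124636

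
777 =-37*( - 21 )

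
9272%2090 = 912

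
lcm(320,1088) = 5440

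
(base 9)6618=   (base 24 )8B5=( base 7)20135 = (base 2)1001100001101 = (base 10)4877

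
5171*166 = 858386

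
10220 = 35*292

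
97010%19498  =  19018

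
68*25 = 1700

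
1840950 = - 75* ( - 24546) 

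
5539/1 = 5539 = 5539.00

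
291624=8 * 36453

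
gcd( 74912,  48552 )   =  8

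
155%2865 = 155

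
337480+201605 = 539085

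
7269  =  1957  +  5312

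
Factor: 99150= 2^1*3^1*5^2*661^1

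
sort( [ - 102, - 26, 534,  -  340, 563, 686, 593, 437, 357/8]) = [ - 340, - 102, - 26, 357/8, 437, 534,563,593, 686 ]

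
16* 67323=1077168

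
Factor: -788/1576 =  - 1/2 =- 2^(- 1 )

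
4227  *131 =553737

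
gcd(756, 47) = 1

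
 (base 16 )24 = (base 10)36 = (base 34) 12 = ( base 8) 44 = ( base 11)33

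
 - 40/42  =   - 20/21 = -0.95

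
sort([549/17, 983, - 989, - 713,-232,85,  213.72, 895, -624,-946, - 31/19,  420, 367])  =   [-989, - 946,-713, - 624, - 232, - 31/19,  549/17, 85,  213.72,367, 420, 895,983]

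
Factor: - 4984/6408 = -7/9=- 3^( - 2)*7^1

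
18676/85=18676/85 =219.72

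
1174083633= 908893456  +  265190177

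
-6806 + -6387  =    -  13193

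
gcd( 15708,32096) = 68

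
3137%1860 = 1277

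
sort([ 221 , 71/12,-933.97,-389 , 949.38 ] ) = [ - 933.97, - 389, 71/12, 221,949.38] 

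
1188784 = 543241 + 645543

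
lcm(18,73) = 1314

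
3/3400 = 3/3400 =0.00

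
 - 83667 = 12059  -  95726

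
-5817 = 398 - 6215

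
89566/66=44783/33 = 1357.06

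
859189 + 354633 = 1213822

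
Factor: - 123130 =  - 2^1*5^1*7^1*1759^1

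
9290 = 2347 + 6943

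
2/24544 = 1/12272 = 0.00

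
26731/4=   6682 + 3/4=6682.75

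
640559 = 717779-77220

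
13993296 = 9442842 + 4550454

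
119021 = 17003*7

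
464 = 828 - 364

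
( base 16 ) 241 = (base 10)577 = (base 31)ij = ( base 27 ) la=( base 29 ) JQ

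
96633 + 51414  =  148047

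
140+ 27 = 167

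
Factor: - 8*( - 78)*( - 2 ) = - 2^5*3^1*13^1  =  - 1248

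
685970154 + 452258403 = 1138228557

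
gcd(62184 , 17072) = 8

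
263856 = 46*5736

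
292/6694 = 146/3347=0.04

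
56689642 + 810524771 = 867214413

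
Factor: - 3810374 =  - 2^1*19^1*197^1*509^1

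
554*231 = 127974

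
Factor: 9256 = 2^3* 13^1*89^1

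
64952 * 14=909328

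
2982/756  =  71/18 = 3.94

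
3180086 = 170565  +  3009521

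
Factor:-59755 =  - 5^1*17^1*19^1*37^1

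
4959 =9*551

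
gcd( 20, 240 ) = 20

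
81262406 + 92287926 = 173550332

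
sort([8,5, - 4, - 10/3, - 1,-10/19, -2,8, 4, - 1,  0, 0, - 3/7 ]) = [ - 4,-10/3 , - 2,  -  1, -1, - 10/19,-3/7, 0,0, 4, 5, 8,8 ]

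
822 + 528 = 1350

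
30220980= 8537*3540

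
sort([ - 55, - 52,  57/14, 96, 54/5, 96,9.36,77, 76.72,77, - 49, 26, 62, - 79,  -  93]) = [ - 93, - 79,-55, - 52, - 49, 57/14 , 9.36, 54/5, 26, 62, 76.72,77, 77, 96, 96]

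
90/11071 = 90/11071 = 0.01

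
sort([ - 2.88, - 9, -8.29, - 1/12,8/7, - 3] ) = [ - 9,- 8.29, - 3, - 2.88, - 1/12,8/7] 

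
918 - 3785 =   -  2867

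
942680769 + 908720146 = 1851400915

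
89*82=7298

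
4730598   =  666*7103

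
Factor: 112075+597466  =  709541 = 7^1*101363^1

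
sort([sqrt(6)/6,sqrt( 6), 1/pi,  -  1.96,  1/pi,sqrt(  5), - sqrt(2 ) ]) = [ -1.96, - sqrt( 2) , 1/pi,  1/pi,sqrt ( 6 )/6, sqrt(5), sqrt( 6 ) ] 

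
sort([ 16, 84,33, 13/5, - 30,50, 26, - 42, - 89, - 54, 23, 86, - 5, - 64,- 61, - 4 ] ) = [- 89, - 64, - 61, - 54, - 42, - 30, - 5, - 4, 13/5,16, 23,26,33,50, 84,  86]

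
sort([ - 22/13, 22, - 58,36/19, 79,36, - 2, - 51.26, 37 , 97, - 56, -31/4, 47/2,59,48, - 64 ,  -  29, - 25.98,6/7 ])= [ - 64, - 58,- 56,-51.26, - 29, - 25.98, - 31/4, - 2, - 22/13, 6/7 , 36/19,22,47/2,36,37,48,59,79,97 ]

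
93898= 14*6707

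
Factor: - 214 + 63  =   - 151^1= -151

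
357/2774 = 357/2774  =  0.13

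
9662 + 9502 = 19164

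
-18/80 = -9/40 = - 0.23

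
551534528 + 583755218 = 1135289746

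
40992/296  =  5124/37 = 138.49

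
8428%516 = 172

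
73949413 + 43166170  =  117115583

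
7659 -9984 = -2325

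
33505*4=134020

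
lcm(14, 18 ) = 126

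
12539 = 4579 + 7960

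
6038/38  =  158+17/19 = 158.89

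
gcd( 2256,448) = 16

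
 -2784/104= - 348/13 = -26.77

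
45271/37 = 1223 + 20/37 = 1223.54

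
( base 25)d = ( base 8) 15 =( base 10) 13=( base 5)23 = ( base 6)21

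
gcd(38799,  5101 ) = 1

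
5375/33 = 162 + 29/33 = 162.88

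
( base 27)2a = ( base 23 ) 2i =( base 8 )100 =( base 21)31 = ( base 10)64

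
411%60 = 51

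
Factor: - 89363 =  - 89363^1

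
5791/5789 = 5791/5789 = 1.00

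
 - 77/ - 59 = 1 + 18/59 = 1.31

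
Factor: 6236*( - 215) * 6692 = - 2^4*5^1*7^1*43^1*239^1*1559^1 =-  8972232080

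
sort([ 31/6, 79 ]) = [ 31/6,79] 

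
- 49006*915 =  -44840490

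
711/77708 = 711/77708 = 0.01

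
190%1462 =190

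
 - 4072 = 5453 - 9525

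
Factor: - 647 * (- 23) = 14881 = 23^1*647^1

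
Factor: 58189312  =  2^9*29^1*3919^1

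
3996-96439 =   -  92443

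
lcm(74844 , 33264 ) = 299376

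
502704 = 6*83784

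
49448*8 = 395584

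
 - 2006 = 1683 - 3689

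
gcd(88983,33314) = 1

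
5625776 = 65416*86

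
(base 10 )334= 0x14e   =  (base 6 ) 1314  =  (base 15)174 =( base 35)9J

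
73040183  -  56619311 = 16420872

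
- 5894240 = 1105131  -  6999371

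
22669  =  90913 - 68244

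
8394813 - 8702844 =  - 308031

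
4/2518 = 2/1259=0.00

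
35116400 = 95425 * 368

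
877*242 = 212234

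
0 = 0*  452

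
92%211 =92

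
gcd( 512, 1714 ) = 2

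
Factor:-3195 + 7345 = 4150 = 2^1*5^2*83^1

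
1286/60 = 21 + 13/30 = 21.43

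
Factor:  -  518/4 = - 259/2 = -2^( - 1)*7^1*37^1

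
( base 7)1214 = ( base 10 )452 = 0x1c4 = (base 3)121202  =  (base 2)111000100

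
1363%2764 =1363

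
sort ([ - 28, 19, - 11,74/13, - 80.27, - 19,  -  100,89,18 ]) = [ - 100 ,-80.27, - 28, - 19, - 11,74/13,18, 19, 89]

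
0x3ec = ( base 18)31E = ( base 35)SO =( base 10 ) 1004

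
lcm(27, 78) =702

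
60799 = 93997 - 33198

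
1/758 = 1/758 = 0.00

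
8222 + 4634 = 12856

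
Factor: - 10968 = -2^3*3^1*457^1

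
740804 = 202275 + 538529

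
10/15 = 2/3 = 0.67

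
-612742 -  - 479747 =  - 132995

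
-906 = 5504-6410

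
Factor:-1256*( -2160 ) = 2^7  *3^3*5^1*157^1 = 2712960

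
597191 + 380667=977858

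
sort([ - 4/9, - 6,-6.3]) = [ - 6.3, - 6, - 4/9 ] 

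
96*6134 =588864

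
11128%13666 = 11128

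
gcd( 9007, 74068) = 1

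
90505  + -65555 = 24950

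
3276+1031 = 4307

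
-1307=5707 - 7014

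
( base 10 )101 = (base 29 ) 3e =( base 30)3b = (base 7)203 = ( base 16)65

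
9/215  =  9/215 =0.04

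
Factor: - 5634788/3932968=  - 1408697/983242 = - 2^(-1 )*13^( - 2) *2909^ (-1)*1408697^1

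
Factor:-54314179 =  - 19^1*2858641^1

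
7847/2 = 7847/2= 3923.50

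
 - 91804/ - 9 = 91804/9 = 10200.44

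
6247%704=615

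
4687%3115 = 1572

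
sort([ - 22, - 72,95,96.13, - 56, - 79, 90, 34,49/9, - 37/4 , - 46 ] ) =[ - 79, - 72  , - 56 , - 46, -22,-37/4,49/9,34 , 90,95, 96.13]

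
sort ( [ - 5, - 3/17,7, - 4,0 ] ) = [ - 5,-4  , - 3/17,0, 7]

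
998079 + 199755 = 1197834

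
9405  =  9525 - 120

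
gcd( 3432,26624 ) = 104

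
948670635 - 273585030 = 675085605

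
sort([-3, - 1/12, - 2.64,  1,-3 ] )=[ - 3,-3,- 2.64, - 1/12, 1] 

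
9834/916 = 10 + 337/458=10.74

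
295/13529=295/13529 = 0.02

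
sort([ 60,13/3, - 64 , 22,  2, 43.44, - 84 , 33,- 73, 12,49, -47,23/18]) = [-84, - 73, - 64, - 47,23/18,  2, 13/3, 12,22,33, 43.44, 49, 60]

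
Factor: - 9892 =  - 2^2*2473^1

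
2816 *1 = 2816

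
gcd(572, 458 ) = 2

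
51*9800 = 499800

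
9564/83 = 9564/83  =  115.23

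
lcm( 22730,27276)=136380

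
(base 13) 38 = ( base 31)1g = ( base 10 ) 47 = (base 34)1d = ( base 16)2f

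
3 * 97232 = 291696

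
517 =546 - 29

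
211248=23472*9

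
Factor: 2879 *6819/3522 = 6543967/1174 = 2^( -1 )*587^( - 1)*  2273^1*2879^1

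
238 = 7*34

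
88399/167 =88399/167 =529.34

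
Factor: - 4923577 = -4923577^1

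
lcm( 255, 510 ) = 510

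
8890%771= 409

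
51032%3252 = 2252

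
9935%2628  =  2051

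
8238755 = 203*40585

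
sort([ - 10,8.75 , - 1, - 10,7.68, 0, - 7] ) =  [ - 10, - 10,  -  7, - 1,0, 7.68, 8.75] 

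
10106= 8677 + 1429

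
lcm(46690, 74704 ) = 373520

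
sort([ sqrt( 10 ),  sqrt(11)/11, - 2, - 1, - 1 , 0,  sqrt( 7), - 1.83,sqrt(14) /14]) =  [ - 2 ,  -  1.83, - 1, - 1,0,sqrt( 14)/14, sqrt(11)/11,sqrt( 7), sqrt ( 10)] 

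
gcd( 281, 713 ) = 1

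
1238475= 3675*337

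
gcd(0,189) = 189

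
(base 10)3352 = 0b110100011000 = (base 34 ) 2uk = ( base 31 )3F4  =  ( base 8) 6430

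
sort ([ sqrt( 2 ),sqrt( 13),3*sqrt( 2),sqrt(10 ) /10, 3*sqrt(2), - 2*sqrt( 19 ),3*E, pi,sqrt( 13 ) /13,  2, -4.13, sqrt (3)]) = [ - 2*sqrt (19 ), - 4.13,sqrt( 13 ) /13 , sqrt(10 ) /10, sqrt ( 2 ),sqrt( 3 ),2, pi,sqrt (13),3*sqrt(2 ),3*sqrt( 2 ),3*E]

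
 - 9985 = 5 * ( - 1997 )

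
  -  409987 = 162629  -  572616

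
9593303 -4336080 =5257223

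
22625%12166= 10459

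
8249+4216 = 12465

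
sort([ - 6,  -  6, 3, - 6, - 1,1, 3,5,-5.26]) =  [ - 6,  -  6,-6, -5.26,  -  1, 1,3, 3, 5]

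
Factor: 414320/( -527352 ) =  - 51790/65919=-  2^1 *3^ ( - 1) * 5^1*7^( - 1) * 43^ ( - 1)*73^( - 1)*5179^1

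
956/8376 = 239/2094 = 0.11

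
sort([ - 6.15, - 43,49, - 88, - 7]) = [ - 88, - 43, - 7, - 6.15, 49]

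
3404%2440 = 964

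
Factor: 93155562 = 2^1*3^3 *337^1*5119^1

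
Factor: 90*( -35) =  - 3150 = - 2^1* 3^2 * 5^2*7^1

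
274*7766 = 2127884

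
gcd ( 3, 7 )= 1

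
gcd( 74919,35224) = 17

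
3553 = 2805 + 748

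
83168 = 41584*2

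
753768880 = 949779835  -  196010955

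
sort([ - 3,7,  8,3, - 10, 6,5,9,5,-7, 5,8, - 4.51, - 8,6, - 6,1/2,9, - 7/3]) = [ - 10, - 8, - 7, - 6, - 4.51 ,-3 , - 7/3, 1/2,  3,5,5,5,  6,6,  7, 8,8,  9,9 ] 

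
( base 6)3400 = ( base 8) 1430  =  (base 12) 560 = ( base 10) 792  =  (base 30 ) QC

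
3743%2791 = 952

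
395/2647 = 395/2647 = 0.15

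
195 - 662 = - 467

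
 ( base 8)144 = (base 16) 64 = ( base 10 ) 100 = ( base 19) 55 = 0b1100100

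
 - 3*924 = -2772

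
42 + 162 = 204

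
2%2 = 0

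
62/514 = 31/257 = 0.12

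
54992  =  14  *3928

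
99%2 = 1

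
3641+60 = 3701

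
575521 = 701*821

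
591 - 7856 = - 7265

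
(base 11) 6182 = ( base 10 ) 8197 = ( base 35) 6o7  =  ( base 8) 20005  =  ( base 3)102020121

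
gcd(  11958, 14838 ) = 6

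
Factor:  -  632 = - 2^3 * 79^1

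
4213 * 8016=33771408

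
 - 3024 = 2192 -5216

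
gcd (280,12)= 4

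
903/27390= 301/9130 = 0.03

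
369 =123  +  246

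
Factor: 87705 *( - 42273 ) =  - 3^4*5^1 * 7^1*11^1 * 61^1*1949^1 = - 3707553465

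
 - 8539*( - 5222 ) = 44590658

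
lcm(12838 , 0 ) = 0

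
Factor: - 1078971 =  - 3^1*359657^1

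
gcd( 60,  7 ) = 1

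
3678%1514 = 650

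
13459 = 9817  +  3642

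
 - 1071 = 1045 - 2116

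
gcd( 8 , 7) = 1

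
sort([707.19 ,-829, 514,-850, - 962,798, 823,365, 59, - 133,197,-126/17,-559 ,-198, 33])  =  [-962, - 850,-829, - 559, - 198, - 133,-126/17, 33, 59, 197, 365, 514, 707.19,  798, 823 ] 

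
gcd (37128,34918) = 442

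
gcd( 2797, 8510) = 1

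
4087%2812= 1275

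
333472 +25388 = 358860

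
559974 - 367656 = 192318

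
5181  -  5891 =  - 710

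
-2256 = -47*48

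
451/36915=451/36915 = 0.01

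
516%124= 20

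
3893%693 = 428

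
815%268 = 11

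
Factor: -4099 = - 4099^1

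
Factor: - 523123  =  - 107^1*4889^1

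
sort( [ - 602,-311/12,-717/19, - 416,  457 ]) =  [ - 602, - 416, - 717/19, - 311/12, 457] 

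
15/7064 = 15/7064 = 0.00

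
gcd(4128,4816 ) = 688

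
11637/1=11637 = 11637.00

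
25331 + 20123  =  45454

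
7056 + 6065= 13121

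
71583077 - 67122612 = 4460465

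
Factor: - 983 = -983^1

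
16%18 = 16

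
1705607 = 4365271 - 2659664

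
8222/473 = 8222/473 =17.38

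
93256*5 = 466280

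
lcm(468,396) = 5148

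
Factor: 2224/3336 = 2/3 = 2^1 * 3^ (-1)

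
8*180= 1440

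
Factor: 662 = 2^1*331^1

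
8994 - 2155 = 6839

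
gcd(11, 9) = 1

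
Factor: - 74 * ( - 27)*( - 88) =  - 2^4*3^3*11^1*37^1 = - 175824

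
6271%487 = 427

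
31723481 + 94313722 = 126037203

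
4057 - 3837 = 220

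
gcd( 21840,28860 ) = 780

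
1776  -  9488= - 7712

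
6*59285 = 355710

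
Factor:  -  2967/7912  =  -3/8 = - 2^( - 3) * 3^1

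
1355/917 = 1 + 438/917 = 1.48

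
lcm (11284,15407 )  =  801164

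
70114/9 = 70114/9 = 7790.44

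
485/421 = 485/421 = 1.15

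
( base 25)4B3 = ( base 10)2778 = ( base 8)5332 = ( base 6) 20510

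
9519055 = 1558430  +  7960625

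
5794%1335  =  454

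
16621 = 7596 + 9025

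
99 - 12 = 87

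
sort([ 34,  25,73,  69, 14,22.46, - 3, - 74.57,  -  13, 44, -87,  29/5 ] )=[-87,  -  74.57, - 13,-3 , 29/5  ,  14,22.46, 25, 34,44, 69, 73 ] 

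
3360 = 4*840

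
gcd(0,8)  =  8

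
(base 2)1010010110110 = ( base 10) 5302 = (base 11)3a90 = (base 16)14b6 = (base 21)c0a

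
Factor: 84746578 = 2^1*7^2*271^1  *  3191^1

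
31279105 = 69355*451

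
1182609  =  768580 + 414029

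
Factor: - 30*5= - 2^1*3^1*5^2 = -150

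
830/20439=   830/20439= 0.04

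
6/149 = 6/149 = 0.04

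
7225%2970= 1285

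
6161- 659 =5502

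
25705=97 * 265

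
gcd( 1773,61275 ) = 3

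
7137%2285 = 282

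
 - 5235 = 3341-8576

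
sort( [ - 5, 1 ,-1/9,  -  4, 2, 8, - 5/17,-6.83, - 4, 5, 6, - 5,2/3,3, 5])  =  [ - 6.83, - 5, - 5, -4,- 4 , - 5/17, - 1/9,  2/3, 1, 2,3, 5,5,6,8 ]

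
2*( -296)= - 592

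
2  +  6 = 8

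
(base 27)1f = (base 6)110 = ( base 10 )42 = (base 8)52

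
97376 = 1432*68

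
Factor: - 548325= - 3^2*5^2*2437^1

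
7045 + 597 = 7642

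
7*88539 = 619773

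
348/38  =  9 + 3/19 = 9.16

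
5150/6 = 2575/3 = 858.33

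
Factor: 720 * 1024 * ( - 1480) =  - 2^17*3^2 *5^2 * 37^1 =- 1091174400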